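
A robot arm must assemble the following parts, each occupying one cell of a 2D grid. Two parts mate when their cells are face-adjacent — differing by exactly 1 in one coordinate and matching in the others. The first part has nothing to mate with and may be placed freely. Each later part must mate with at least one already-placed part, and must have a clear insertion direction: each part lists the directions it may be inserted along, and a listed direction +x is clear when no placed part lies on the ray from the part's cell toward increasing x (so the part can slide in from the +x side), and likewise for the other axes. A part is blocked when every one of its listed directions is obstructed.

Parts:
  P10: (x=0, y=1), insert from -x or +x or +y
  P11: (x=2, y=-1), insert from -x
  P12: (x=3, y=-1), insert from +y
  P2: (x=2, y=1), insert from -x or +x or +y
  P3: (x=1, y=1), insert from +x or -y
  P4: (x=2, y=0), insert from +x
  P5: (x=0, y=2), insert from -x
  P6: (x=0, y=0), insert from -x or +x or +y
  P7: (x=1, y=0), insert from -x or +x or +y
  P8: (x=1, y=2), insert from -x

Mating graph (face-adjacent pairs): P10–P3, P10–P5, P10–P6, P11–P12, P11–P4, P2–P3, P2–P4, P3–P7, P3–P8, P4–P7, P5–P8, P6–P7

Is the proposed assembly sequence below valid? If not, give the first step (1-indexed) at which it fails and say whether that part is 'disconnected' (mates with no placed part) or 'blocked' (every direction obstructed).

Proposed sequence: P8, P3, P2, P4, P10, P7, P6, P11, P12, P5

1. P8@(1, 2) [-x clear] — {P8}
2. P3@(1, 1) [+x clear] — {P3, P8}
3. P2@(2, 1) [+x clear] — {P2, P3, P8}
4. P4@(2, 0) [+x clear] — {P2, P3, P4, P8}
5. P10@(0, 1) [-x clear] — {P10, P2, P3, P4, P8}
6. P7@(1, 0) [-x clear] — {P10, P2, P3, P4, P7, P8}
7. P6@(0, 0) [-x clear] — {P10, P2, P3, P4, P6, P7, P8}
8. P11@(2, -1) [-x clear] — {P10, P11, P2, P3, P4, P6, P7, P8}
9. P12@(3, -1) [+y clear] — {P10, P11, P12, P2, P3, P4, P6, P7, P8}
10. P5@(0, 2) [-x clear] — {P10, P11, P12, P2, P3, P4, P5, P6, P7, P8}

Valid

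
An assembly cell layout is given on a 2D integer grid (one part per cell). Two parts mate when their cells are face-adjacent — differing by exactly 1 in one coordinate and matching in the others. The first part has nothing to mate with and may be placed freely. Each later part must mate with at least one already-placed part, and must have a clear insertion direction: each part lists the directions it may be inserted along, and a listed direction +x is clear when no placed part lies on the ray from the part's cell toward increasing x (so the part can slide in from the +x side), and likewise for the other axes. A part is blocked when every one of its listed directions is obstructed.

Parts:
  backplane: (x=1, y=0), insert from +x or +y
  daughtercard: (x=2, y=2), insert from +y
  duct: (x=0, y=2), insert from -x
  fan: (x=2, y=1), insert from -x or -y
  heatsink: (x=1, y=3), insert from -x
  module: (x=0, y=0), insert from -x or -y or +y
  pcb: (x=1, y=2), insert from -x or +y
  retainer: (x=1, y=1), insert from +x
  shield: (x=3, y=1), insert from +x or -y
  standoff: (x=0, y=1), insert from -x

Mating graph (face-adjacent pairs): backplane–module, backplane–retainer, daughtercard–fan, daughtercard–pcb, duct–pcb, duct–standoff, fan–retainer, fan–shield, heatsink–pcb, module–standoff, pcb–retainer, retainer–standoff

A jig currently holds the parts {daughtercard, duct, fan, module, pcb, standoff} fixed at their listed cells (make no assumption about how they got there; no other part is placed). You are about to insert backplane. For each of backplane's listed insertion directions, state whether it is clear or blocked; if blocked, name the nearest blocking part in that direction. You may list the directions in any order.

+x: ray from backplane(1, 0) has no placed part ⇒ clear
+y: nearest on ray is pcb@(1, 2) ⇒ blocked

+x: clear; +y: blocked by pcb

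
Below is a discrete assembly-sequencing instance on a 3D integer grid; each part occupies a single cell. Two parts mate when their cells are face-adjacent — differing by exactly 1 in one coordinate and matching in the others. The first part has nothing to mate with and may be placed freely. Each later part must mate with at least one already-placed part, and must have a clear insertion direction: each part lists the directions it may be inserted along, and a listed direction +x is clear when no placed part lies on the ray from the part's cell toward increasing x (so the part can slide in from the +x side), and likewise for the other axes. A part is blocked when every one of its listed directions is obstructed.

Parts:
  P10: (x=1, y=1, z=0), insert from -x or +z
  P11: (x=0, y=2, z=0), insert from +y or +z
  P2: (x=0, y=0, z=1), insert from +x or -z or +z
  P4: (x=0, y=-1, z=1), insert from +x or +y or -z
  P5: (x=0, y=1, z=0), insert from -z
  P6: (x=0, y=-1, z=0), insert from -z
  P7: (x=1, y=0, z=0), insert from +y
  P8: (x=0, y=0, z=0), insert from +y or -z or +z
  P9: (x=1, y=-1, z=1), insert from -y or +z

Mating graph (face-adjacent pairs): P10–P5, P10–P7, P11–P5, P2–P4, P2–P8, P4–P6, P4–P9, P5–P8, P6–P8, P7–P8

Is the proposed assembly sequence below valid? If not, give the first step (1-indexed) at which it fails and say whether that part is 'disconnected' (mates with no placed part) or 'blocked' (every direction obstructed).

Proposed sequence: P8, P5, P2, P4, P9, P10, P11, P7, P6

1. P8@(0, 0, 0) [+y clear] — {P8}
2. P5@(0, 1, 0) [-z clear] — {P5, P8}
3. P2@(0, 0, 1) [+x clear] — {P2, P5, P8}
4. P4@(0, -1, 1) [+x clear] — {P2, P4, P5, P8}
5. P9@(1, -1, 1) [-y clear] — {P2, P4, P5, P8, P9}
6. P10@(1, 1, 0) [+z clear] — {P10, P2, P4, P5, P8, P9}
7. P11@(0, 2, 0) [+y clear] — {P10, P11, P2, P4, P5, P8, P9}
8. P7@(1, 0, 0) — +y all obstructed ⇒ blocked

Invalid at step 8 (blocked)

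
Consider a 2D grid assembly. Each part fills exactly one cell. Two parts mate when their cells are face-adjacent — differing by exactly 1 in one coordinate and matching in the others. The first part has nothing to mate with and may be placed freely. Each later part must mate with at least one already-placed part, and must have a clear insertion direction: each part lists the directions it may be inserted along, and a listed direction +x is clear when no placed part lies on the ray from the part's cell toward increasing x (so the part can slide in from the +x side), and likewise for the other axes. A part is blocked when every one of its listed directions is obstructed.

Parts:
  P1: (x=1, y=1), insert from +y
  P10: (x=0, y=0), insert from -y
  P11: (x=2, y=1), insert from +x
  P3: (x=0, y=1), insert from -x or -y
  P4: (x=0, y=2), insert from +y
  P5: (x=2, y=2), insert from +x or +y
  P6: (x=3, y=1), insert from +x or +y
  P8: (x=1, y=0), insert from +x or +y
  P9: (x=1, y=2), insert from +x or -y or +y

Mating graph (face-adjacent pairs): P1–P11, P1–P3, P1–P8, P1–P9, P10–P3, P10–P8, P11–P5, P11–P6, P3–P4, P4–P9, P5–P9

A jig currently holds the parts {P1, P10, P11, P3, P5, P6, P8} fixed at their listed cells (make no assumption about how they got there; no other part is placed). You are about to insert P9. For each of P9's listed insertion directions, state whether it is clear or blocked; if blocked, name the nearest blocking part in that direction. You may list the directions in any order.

+x: blocked by P5; +y: clear; -y: blocked by P1

+x: nearest on ray is P5@(2, 2) ⇒ blocked
-y: nearest on ray is P1@(1, 1) ⇒ blocked
+y: ray from P9(1, 2) has no placed part ⇒ clear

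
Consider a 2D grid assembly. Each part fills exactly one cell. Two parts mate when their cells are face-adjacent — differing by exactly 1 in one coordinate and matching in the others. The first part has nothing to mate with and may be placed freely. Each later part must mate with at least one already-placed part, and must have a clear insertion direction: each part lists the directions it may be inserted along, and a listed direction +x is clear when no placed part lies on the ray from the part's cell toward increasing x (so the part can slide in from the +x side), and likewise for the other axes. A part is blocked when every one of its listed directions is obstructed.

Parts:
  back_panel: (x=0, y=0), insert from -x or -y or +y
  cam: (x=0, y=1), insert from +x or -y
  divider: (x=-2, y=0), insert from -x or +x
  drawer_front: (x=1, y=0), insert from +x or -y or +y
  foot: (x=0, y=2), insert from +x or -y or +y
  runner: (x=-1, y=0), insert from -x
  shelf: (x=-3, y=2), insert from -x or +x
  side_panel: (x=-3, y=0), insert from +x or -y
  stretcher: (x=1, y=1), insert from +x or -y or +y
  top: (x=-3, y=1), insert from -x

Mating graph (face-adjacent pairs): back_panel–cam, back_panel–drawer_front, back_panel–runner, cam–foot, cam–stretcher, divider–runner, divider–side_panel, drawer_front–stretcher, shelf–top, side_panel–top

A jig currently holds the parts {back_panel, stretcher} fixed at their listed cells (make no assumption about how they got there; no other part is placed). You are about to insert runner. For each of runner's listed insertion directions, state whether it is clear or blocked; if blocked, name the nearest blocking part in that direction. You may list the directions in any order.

-x: clear

-x: ray from runner(-1, 0) has no placed part ⇒ clear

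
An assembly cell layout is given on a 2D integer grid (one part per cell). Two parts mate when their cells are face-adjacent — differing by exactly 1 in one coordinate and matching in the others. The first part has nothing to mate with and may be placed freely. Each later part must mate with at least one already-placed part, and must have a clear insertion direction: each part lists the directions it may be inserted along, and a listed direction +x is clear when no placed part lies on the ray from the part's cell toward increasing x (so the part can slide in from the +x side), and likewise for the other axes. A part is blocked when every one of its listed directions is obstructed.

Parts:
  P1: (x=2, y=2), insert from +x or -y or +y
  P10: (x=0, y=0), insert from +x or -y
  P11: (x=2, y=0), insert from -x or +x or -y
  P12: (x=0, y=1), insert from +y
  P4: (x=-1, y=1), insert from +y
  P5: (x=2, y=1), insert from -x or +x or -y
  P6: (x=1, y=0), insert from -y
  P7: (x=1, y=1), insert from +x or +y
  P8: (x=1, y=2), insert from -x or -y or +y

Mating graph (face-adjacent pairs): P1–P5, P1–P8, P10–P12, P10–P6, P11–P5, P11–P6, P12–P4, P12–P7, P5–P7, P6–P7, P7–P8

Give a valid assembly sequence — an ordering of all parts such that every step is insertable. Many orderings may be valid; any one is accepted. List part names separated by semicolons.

P7; P12; P4; P6; P11; P8; P1; P5; P10

1. P7@(1, 1) [+x clear] — {P7}
2. P12@(0, 1) [+y clear] — {P12, P7}
3. P4@(-1, 1) [+y clear] — {P12, P4, P7}
4. P6@(1, 0) [-y clear] — {P12, P4, P6, P7}
5. P11@(2, 0) [+x clear] — {P11, P12, P4, P6, P7}
6. P8@(1, 2) [-x clear] — {P11, P12, P4, P6, P7, P8}
7. P1@(2, 2) [+x clear] — {P1, P11, P12, P4, P6, P7, P8}
8. P5@(2, 1) [+x clear] — {P1, P11, P12, P4, P5, P6, P7, P8}
9. P10@(0, 0) [-y clear] — {P1, P10, P11, P12, P4, P5, P6, P7, P8}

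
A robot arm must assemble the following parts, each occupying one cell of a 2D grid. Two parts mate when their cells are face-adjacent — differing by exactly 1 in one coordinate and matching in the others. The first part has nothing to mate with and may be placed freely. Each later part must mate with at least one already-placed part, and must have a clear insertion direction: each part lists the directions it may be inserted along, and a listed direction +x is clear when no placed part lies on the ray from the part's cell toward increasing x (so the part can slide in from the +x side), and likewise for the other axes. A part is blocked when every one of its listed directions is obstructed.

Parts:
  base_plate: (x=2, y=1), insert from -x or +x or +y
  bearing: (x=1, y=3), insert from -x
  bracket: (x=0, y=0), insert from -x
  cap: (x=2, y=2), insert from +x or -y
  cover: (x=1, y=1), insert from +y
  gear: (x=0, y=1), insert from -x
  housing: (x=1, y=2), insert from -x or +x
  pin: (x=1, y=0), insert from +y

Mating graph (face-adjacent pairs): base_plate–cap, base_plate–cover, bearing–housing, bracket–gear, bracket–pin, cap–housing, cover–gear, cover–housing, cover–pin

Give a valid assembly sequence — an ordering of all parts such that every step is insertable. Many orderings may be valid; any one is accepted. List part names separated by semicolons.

1. gear@(0, 1) [-x clear] — {gear}
2. bracket@(0, 0) [-x clear] — {bracket, gear}
3. pin@(1, 0) [+y clear] — {bracket, gear, pin}
4. cover@(1, 1) [+y clear] — {bracket, cover, gear, pin}
5. housing@(1, 2) [-x clear] — {bracket, cover, gear, housing, pin}
6. cap@(2, 2) [+x clear] — {bracket, cap, cover, gear, housing, pin}
7. base_plate@(2, 1) [+x clear] — {base_plate, bracket, cap, cover, gear, housing, pin}
8. bearing@(1, 3) [-x clear] — {base_plate, bearing, bracket, cap, cover, gear, housing, pin}

gear; bracket; pin; cover; housing; cap; base_plate; bearing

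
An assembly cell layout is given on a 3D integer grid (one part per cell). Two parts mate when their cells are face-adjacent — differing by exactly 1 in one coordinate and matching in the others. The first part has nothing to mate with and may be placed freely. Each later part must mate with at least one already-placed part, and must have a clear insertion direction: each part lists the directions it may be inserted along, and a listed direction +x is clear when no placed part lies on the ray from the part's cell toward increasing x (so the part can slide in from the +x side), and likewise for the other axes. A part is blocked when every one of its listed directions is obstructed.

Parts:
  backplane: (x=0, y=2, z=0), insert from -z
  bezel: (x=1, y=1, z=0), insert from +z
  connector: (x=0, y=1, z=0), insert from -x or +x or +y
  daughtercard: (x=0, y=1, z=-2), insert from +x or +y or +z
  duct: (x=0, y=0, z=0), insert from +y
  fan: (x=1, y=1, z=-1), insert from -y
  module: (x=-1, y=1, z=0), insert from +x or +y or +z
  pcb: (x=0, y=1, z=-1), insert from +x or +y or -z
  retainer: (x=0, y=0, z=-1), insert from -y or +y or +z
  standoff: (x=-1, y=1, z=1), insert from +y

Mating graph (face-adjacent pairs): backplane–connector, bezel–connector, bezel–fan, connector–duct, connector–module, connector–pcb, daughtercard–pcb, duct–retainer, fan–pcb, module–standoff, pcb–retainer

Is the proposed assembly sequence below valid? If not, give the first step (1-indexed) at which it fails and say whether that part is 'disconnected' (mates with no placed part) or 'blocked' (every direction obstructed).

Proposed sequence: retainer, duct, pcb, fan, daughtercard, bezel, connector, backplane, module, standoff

1. retainer@(0, 0, -1) [-y clear] — {retainer}
2. duct@(0, 0, 0) [+y clear] — {duct, retainer}
3. pcb@(0, 1, -1) [+x clear] — {duct, pcb, retainer}
4. fan@(1, 1, -1) [-y clear] — {duct, fan, pcb, retainer}
5. daughtercard@(0, 1, -2) [+x clear] — {daughtercard, duct, fan, pcb, retainer}
6. bezel@(1, 1, 0) [+z clear] — {bezel, daughtercard, duct, fan, pcb, retainer}
7. connector@(0, 1, 0) [-x clear] — {bezel, connector, daughtercard, duct, fan, pcb, retainer}
8. backplane@(0, 2, 0) [-z clear] — {backplane, bezel, connector, daughtercard, duct, fan, pcb, retainer}
9. module@(-1, 1, 0) [+y clear] — {backplane, bezel, connector, daughtercard, duct, fan, module, pcb, retainer}
10. standoff@(-1, 1, 1) [+y clear] — {backplane, bezel, connector, daughtercard, duct, fan, module, pcb, retainer, standoff}

Valid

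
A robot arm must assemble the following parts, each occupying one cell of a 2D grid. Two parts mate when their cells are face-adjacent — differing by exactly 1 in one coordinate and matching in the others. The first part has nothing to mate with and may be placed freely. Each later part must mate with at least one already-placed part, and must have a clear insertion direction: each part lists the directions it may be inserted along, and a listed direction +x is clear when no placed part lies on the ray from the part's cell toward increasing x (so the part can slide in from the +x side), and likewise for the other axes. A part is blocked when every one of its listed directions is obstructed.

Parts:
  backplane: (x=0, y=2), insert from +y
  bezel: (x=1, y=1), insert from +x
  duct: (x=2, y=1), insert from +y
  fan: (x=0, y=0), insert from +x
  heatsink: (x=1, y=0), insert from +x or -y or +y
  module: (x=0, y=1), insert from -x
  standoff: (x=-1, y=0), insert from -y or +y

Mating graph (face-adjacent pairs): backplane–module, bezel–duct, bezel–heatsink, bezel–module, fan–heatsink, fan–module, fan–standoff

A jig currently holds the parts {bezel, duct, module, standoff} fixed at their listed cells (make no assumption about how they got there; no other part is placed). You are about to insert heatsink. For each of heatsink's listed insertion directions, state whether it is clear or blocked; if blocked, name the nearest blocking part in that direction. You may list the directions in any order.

+x: clear; +y: blocked by bezel; -y: clear

+x: ray from heatsink(1, 0) has no placed part ⇒ clear
-y: ray from heatsink(1, 0) has no placed part ⇒ clear
+y: nearest on ray is bezel@(1, 1) ⇒ blocked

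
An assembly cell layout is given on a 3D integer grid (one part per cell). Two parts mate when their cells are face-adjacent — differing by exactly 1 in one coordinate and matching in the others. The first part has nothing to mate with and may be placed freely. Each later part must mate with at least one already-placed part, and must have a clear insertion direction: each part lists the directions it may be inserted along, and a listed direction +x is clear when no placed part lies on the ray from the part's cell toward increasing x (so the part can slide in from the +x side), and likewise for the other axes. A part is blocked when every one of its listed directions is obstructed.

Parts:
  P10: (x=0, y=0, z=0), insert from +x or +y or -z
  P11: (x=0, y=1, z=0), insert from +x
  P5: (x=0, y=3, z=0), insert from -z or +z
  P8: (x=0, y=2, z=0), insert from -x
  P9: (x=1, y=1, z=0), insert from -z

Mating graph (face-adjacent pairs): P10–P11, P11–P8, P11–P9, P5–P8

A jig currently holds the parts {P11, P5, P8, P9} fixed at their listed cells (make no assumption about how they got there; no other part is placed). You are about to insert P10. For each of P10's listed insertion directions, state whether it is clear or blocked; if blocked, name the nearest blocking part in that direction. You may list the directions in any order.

+x: clear; +y: blocked by P11; -z: clear

+x: ray from P10(0, 0, 0) has no placed part ⇒ clear
+y: nearest on ray is P11@(0, 1, 0) ⇒ blocked
-z: ray from P10(0, 0, 0) has no placed part ⇒ clear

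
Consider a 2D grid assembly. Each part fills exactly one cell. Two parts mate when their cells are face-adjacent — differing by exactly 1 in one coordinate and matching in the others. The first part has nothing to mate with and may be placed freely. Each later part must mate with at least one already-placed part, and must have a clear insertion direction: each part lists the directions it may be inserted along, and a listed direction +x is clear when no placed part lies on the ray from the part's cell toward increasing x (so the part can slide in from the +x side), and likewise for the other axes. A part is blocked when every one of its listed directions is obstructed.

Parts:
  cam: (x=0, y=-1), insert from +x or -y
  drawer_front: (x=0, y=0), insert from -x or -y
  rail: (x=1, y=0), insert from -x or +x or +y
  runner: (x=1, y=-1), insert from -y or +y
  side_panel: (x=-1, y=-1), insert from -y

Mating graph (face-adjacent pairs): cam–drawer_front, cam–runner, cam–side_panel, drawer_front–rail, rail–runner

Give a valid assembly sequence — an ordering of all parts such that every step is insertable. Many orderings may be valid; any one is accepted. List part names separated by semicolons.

1. rail@(1, 0) [-x clear] — {rail}
2. drawer_front@(0, 0) [-x clear] — {drawer_front, rail}
3. cam@(0, -1) [+x clear] — {cam, drawer_front, rail}
4. runner@(1, -1) [-y clear] — {cam, drawer_front, rail, runner}
5. side_panel@(-1, -1) [-y clear] — {cam, drawer_front, rail, runner, side_panel}

rail; drawer_front; cam; runner; side_panel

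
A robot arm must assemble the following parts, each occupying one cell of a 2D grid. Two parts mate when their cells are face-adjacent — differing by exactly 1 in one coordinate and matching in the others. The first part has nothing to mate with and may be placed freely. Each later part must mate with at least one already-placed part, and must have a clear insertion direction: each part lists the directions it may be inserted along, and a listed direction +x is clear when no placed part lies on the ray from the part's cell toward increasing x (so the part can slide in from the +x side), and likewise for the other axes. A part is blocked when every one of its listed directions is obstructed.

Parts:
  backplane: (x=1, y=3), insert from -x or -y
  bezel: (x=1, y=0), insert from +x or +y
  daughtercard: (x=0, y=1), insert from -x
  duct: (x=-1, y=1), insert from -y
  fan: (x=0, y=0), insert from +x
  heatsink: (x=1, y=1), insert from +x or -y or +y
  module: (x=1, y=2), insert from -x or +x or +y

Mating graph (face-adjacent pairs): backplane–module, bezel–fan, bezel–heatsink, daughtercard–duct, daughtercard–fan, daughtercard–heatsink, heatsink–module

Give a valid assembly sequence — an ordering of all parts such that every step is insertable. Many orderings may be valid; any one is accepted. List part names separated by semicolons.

daughtercard; fan; bezel; duct; heatsink; module; backplane

1. daughtercard@(0, 1) [-x clear] — {daughtercard}
2. fan@(0, 0) [+x clear] — {daughtercard, fan}
3. bezel@(1, 0) [+x clear] — {bezel, daughtercard, fan}
4. duct@(-1, 1) [-y clear] — {bezel, daughtercard, duct, fan}
5. heatsink@(1, 1) [+x clear] — {bezel, daughtercard, duct, fan, heatsink}
6. module@(1, 2) [-x clear] — {bezel, daughtercard, duct, fan, heatsink, module}
7. backplane@(1, 3) [-x clear] — {backplane, bezel, daughtercard, duct, fan, heatsink, module}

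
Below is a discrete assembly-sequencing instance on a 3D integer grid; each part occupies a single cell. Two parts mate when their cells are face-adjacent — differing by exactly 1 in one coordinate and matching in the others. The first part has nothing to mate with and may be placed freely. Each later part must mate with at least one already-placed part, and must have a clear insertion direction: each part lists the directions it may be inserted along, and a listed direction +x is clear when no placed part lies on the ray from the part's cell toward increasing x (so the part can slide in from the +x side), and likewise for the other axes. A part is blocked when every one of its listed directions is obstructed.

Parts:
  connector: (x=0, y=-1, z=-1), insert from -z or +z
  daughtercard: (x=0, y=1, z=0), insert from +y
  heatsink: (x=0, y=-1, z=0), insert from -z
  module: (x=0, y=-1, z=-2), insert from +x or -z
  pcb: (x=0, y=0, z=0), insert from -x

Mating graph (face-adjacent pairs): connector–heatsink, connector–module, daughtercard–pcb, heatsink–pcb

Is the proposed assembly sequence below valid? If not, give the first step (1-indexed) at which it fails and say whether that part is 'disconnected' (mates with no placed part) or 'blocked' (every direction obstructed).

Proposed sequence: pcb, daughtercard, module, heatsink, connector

1. pcb@(0, 0, 0) [-x clear] — {pcb}
2. daughtercard@(0, 1, 0) [+y clear] — {daughtercard, pcb}
3. module@(0, -1, -2) — no placed neighbour ⇒ disconnected

Invalid at step 3 (disconnected)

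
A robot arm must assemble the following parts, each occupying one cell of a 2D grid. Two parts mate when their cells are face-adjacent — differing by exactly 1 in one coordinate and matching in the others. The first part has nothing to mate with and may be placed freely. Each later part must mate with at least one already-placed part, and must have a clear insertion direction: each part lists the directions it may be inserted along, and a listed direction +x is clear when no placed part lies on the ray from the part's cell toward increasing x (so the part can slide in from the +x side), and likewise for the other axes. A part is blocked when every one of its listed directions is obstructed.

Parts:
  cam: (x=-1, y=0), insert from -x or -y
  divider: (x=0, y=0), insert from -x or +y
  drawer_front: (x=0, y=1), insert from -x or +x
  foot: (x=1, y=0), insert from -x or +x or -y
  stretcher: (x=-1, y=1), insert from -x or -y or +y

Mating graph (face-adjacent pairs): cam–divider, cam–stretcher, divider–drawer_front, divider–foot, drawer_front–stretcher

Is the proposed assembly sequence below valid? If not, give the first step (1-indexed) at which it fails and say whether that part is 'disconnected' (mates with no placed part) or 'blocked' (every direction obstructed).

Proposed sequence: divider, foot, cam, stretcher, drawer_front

1. divider@(0, 0) [-x clear] — {divider}
2. foot@(1, 0) [+x clear] — {divider, foot}
3. cam@(-1, 0) [-x clear] — {cam, divider, foot}
4. stretcher@(-1, 1) [-x clear] — {cam, divider, foot, stretcher}
5. drawer_front@(0, 1) [+x clear] — {cam, divider, drawer_front, foot, stretcher}

Valid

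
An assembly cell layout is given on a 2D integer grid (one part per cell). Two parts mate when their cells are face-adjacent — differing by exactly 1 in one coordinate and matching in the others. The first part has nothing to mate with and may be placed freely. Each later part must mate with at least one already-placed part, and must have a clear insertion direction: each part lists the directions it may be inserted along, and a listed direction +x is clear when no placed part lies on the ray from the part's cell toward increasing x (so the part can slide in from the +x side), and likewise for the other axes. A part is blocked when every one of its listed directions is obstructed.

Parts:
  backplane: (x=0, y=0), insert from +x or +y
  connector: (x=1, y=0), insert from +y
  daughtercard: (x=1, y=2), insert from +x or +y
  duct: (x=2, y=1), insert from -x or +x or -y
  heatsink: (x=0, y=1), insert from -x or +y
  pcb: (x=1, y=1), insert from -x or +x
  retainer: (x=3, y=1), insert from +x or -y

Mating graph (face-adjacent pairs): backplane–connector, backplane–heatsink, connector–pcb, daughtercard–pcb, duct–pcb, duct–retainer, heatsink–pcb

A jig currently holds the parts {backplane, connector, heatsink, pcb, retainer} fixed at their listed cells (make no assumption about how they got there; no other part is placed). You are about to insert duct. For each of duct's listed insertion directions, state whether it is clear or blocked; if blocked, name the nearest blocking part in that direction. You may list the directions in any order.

-x: nearest on ray is pcb@(1, 1) ⇒ blocked
+x: nearest on ray is retainer@(3, 1) ⇒ blocked
-y: ray from duct(2, 1) has no placed part ⇒ clear

+x: blocked by retainer; -x: blocked by pcb; -y: clear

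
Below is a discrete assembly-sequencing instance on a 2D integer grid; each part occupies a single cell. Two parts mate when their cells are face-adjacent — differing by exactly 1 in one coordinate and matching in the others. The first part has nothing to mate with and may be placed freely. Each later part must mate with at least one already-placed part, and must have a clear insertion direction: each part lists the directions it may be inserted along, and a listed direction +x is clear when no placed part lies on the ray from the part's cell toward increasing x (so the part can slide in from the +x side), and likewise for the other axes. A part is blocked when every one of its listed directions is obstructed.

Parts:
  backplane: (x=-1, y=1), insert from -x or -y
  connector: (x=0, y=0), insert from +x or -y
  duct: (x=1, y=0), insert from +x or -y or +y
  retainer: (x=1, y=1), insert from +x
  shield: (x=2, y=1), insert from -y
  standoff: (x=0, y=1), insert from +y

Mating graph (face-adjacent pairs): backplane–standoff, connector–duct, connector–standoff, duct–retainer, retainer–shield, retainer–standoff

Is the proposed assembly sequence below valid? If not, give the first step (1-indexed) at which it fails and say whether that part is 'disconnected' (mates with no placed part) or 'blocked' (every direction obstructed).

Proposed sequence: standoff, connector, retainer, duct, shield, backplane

Valid

1. standoff@(0, 1) [+y clear] — {standoff}
2. connector@(0, 0) [+x clear] — {connector, standoff}
3. retainer@(1, 1) [+x clear] — {connector, retainer, standoff}
4. duct@(1, 0) [+x clear] — {connector, duct, retainer, standoff}
5. shield@(2, 1) [-y clear] — {connector, duct, retainer, shield, standoff}
6. backplane@(-1, 1) [-x clear] — {backplane, connector, duct, retainer, shield, standoff}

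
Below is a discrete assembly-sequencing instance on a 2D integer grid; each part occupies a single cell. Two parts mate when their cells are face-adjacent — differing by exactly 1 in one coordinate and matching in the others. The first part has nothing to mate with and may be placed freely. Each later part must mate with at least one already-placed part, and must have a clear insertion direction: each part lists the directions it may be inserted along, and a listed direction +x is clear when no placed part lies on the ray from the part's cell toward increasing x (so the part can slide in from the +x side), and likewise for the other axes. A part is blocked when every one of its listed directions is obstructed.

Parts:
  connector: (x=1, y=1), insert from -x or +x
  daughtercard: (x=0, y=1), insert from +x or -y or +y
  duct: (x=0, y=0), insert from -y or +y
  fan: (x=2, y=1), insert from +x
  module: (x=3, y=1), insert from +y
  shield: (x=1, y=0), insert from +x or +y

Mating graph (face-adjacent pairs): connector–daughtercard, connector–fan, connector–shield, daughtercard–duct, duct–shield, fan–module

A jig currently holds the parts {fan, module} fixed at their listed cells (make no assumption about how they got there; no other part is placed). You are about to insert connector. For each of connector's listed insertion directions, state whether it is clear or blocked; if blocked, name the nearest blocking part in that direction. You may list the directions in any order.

+x: blocked by fan; -x: clear

-x: ray from connector(1, 1) has no placed part ⇒ clear
+x: nearest on ray is fan@(2, 1) ⇒ blocked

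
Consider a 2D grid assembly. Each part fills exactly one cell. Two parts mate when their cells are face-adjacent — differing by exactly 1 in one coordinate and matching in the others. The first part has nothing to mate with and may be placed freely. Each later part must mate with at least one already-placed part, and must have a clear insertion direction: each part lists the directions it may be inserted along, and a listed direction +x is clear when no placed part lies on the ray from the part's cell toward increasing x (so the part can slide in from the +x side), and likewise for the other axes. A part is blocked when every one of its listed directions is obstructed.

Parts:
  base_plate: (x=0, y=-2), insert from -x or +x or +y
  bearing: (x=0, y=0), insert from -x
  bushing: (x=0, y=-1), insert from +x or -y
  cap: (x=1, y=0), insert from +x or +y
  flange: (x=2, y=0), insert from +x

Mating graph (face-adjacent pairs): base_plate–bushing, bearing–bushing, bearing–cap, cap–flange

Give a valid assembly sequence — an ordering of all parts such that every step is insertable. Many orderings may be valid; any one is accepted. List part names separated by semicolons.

flange; cap; bearing; bushing; base_plate

1. flange@(2, 0) [+x clear] — {flange}
2. cap@(1, 0) [+y clear] — {cap, flange}
3. bearing@(0, 0) [-x clear] — {bearing, cap, flange}
4. bushing@(0, -1) [+x clear] — {bearing, bushing, cap, flange}
5. base_plate@(0, -2) [-x clear] — {base_plate, bearing, bushing, cap, flange}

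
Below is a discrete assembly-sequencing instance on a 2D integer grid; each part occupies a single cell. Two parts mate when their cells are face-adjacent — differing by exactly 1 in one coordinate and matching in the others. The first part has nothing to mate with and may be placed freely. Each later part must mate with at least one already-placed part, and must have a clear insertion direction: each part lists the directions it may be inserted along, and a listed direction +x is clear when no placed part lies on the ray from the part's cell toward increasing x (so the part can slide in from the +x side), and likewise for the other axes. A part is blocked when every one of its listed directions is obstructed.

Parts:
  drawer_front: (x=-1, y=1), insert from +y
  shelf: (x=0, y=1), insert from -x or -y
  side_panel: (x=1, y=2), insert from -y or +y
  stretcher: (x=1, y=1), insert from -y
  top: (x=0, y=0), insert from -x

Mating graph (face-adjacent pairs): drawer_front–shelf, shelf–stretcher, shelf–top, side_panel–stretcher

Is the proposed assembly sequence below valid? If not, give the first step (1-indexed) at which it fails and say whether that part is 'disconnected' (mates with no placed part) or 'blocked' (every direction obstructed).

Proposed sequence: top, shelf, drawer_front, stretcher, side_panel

Valid

1. top@(0, 0) [-x clear] — {top}
2. shelf@(0, 1) [-x clear] — {shelf, top}
3. drawer_front@(-1, 1) [+y clear] — {drawer_front, shelf, top}
4. stretcher@(1, 1) [-y clear] — {drawer_front, shelf, stretcher, top}
5. side_panel@(1, 2) [+y clear] — {drawer_front, shelf, side_panel, stretcher, top}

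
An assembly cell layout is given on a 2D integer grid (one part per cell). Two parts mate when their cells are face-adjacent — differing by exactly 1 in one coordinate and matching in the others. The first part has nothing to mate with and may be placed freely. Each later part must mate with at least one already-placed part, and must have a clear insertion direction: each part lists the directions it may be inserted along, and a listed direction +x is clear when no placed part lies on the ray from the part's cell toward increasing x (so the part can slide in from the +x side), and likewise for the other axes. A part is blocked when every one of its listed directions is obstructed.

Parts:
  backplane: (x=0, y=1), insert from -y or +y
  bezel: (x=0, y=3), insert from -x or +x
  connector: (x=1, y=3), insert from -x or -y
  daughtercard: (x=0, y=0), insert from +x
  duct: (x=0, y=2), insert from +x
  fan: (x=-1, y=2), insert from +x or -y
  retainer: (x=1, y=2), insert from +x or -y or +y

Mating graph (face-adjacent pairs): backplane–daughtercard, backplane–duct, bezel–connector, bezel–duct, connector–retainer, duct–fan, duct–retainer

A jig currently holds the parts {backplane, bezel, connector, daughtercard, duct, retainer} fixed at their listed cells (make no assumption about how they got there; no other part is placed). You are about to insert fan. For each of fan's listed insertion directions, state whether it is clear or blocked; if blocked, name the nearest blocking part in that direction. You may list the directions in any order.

+x: blocked by duct; -y: clear

+x: nearest on ray is duct@(0, 2) ⇒ blocked
-y: ray from fan(-1, 2) has no placed part ⇒ clear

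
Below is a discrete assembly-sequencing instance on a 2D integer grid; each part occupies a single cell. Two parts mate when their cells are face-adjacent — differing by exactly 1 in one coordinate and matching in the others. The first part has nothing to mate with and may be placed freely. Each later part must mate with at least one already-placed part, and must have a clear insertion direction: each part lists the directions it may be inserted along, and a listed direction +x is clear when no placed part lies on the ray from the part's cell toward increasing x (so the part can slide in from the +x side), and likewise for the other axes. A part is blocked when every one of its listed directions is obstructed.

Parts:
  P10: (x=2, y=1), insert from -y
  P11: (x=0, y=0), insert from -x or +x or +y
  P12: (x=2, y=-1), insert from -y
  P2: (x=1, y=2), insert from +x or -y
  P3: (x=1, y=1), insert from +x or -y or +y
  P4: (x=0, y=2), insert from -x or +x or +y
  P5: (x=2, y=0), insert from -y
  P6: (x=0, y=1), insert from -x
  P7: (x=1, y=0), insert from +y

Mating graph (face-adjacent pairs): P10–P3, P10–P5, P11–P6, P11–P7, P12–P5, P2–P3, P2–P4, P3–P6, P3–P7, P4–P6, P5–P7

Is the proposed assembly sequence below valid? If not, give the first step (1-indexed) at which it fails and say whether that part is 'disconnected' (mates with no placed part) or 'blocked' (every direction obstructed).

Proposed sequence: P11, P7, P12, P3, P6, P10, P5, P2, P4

1. P11@(0, 0) [-x clear] — {P11}
2. P7@(1, 0) [+y clear] — {P11, P7}
3. P12@(2, -1) — no placed neighbour ⇒ disconnected

Invalid at step 3 (disconnected)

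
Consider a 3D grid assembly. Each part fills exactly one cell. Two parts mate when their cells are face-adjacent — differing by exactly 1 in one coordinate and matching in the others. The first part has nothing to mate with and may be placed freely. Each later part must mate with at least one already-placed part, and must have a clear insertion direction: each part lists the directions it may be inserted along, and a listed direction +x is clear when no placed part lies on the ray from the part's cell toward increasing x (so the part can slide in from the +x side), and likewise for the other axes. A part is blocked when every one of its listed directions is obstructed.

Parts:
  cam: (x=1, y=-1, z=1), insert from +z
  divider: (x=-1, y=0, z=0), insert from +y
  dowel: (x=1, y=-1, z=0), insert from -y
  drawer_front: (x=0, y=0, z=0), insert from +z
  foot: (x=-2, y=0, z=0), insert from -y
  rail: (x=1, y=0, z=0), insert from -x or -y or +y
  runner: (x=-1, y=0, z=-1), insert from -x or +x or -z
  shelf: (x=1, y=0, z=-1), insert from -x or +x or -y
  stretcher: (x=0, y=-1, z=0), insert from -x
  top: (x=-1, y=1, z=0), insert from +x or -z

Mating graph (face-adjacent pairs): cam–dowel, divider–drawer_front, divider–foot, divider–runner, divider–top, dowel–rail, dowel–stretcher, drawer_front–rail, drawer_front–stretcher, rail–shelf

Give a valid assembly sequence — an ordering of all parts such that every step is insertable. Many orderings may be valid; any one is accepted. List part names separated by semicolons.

rail; dowel; stretcher; cam; drawer_front; divider; foot; top; runner; shelf

1. rail@(1, 0, 0) [-x clear] — {rail}
2. dowel@(1, -1, 0) [-y clear] — {dowel, rail}
3. stretcher@(0, -1, 0) [-x clear] — {dowel, rail, stretcher}
4. cam@(1, -1, 1) [+z clear] — {cam, dowel, rail, stretcher}
5. drawer_front@(0, 0, 0) [+z clear] — {cam, dowel, drawer_front, rail, stretcher}
6. divider@(-1, 0, 0) [+y clear] — {cam, divider, dowel, drawer_front, rail, stretcher}
7. foot@(-2, 0, 0) [-y clear] — {cam, divider, dowel, drawer_front, foot, rail, stretcher}
8. top@(-1, 1, 0) [+x clear] — {cam, divider, dowel, drawer_front, foot, rail, stretcher, top}
9. runner@(-1, 0, -1) [-x clear] — {cam, divider, dowel, drawer_front, foot, rail, runner, stretcher, top}
10. shelf@(1, 0, -1) [+x clear] — {cam, divider, dowel, drawer_front, foot, rail, runner, shelf, stretcher, top}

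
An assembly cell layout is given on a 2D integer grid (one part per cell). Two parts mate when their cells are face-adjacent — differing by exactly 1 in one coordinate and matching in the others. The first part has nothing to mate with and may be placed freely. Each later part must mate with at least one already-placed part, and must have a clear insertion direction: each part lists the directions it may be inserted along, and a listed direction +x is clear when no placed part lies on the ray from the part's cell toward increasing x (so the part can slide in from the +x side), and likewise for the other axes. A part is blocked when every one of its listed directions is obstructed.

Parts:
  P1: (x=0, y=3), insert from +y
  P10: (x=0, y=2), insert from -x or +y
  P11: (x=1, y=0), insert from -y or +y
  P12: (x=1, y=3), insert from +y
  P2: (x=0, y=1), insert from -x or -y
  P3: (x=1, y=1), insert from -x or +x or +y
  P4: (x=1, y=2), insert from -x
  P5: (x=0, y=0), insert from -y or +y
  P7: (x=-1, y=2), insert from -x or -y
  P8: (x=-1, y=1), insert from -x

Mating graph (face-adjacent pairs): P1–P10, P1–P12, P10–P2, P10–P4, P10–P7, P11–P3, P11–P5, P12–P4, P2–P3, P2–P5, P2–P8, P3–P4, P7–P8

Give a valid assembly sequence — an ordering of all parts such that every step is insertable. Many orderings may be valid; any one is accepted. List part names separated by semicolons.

P5; P11; P3; P4; P10; P7; P1; P2; P8; P12

1. P5@(0, 0) [-y clear] — {P5}
2. P11@(1, 0) [-y clear] — {P11, P5}
3. P3@(1, 1) [-x clear] — {P11, P3, P5}
4. P4@(1, 2) [-x clear] — {P11, P3, P4, P5}
5. P10@(0, 2) [-x clear] — {P10, P11, P3, P4, P5}
6. P7@(-1, 2) [-x clear] — {P10, P11, P3, P4, P5, P7}
7. P1@(0, 3) [+y clear] — {P1, P10, P11, P3, P4, P5, P7}
8. P2@(0, 1) [-x clear] — {P1, P10, P11, P2, P3, P4, P5, P7}
9. P8@(-1, 1) [-x clear] — {P1, P10, P11, P2, P3, P4, P5, P7, P8}
10. P12@(1, 3) [+y clear] — {P1, P10, P11, P12, P2, P3, P4, P5, P7, P8}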